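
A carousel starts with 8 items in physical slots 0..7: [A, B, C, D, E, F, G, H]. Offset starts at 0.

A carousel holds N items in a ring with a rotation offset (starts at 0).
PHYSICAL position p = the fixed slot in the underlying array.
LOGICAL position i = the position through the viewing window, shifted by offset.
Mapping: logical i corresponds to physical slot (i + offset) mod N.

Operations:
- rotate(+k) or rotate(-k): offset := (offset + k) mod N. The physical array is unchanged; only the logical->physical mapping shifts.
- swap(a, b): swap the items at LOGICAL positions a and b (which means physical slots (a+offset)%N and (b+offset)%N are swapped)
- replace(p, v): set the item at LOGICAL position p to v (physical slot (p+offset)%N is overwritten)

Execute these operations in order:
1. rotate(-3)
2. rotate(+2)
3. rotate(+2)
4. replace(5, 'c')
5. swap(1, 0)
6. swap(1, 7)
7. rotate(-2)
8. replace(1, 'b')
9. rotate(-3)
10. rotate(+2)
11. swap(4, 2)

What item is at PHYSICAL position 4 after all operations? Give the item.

After op 1 (rotate(-3)): offset=5, physical=[A,B,C,D,E,F,G,H], logical=[F,G,H,A,B,C,D,E]
After op 2 (rotate(+2)): offset=7, physical=[A,B,C,D,E,F,G,H], logical=[H,A,B,C,D,E,F,G]
After op 3 (rotate(+2)): offset=1, physical=[A,B,C,D,E,F,G,H], logical=[B,C,D,E,F,G,H,A]
After op 4 (replace(5, 'c')): offset=1, physical=[A,B,C,D,E,F,c,H], logical=[B,C,D,E,F,c,H,A]
After op 5 (swap(1, 0)): offset=1, physical=[A,C,B,D,E,F,c,H], logical=[C,B,D,E,F,c,H,A]
After op 6 (swap(1, 7)): offset=1, physical=[B,C,A,D,E,F,c,H], logical=[C,A,D,E,F,c,H,B]
After op 7 (rotate(-2)): offset=7, physical=[B,C,A,D,E,F,c,H], logical=[H,B,C,A,D,E,F,c]
After op 8 (replace(1, 'b')): offset=7, physical=[b,C,A,D,E,F,c,H], logical=[H,b,C,A,D,E,F,c]
After op 9 (rotate(-3)): offset=4, physical=[b,C,A,D,E,F,c,H], logical=[E,F,c,H,b,C,A,D]
After op 10 (rotate(+2)): offset=6, physical=[b,C,A,D,E,F,c,H], logical=[c,H,b,C,A,D,E,F]
After op 11 (swap(4, 2)): offset=6, physical=[A,C,b,D,E,F,c,H], logical=[c,H,A,C,b,D,E,F]

Answer: E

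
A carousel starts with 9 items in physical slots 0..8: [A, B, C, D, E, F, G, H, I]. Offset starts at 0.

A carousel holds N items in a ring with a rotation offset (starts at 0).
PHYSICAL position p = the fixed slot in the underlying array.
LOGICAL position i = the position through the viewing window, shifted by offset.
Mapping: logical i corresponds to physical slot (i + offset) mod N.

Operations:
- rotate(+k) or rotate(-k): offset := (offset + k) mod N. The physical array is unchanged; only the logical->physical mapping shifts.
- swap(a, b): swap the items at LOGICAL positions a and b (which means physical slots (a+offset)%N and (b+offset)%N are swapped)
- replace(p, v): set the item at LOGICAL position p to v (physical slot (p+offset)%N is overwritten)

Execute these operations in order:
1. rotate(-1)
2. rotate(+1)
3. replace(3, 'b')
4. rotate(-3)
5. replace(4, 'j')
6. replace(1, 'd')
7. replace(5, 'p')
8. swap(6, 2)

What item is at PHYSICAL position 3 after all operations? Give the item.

After op 1 (rotate(-1)): offset=8, physical=[A,B,C,D,E,F,G,H,I], logical=[I,A,B,C,D,E,F,G,H]
After op 2 (rotate(+1)): offset=0, physical=[A,B,C,D,E,F,G,H,I], logical=[A,B,C,D,E,F,G,H,I]
After op 3 (replace(3, 'b')): offset=0, physical=[A,B,C,b,E,F,G,H,I], logical=[A,B,C,b,E,F,G,H,I]
After op 4 (rotate(-3)): offset=6, physical=[A,B,C,b,E,F,G,H,I], logical=[G,H,I,A,B,C,b,E,F]
After op 5 (replace(4, 'j')): offset=6, physical=[A,j,C,b,E,F,G,H,I], logical=[G,H,I,A,j,C,b,E,F]
After op 6 (replace(1, 'd')): offset=6, physical=[A,j,C,b,E,F,G,d,I], logical=[G,d,I,A,j,C,b,E,F]
After op 7 (replace(5, 'p')): offset=6, physical=[A,j,p,b,E,F,G,d,I], logical=[G,d,I,A,j,p,b,E,F]
After op 8 (swap(6, 2)): offset=6, physical=[A,j,p,I,E,F,G,d,b], logical=[G,d,b,A,j,p,I,E,F]

Answer: I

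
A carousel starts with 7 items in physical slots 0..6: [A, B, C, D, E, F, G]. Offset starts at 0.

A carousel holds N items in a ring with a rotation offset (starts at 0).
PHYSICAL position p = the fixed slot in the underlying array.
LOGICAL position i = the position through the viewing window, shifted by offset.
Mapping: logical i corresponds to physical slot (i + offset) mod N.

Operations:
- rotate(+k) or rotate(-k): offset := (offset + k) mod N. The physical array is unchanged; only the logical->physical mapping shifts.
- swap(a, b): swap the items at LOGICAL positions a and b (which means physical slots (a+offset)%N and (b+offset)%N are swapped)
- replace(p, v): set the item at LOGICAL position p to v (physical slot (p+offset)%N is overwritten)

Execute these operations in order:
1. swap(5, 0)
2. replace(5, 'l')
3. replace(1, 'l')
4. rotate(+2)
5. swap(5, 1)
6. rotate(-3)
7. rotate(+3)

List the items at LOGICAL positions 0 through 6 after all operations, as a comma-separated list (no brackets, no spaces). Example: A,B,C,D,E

After op 1 (swap(5, 0)): offset=0, physical=[F,B,C,D,E,A,G], logical=[F,B,C,D,E,A,G]
After op 2 (replace(5, 'l')): offset=0, physical=[F,B,C,D,E,l,G], logical=[F,B,C,D,E,l,G]
After op 3 (replace(1, 'l')): offset=0, physical=[F,l,C,D,E,l,G], logical=[F,l,C,D,E,l,G]
After op 4 (rotate(+2)): offset=2, physical=[F,l,C,D,E,l,G], logical=[C,D,E,l,G,F,l]
After op 5 (swap(5, 1)): offset=2, physical=[D,l,C,F,E,l,G], logical=[C,F,E,l,G,D,l]
After op 6 (rotate(-3)): offset=6, physical=[D,l,C,F,E,l,G], logical=[G,D,l,C,F,E,l]
After op 7 (rotate(+3)): offset=2, physical=[D,l,C,F,E,l,G], logical=[C,F,E,l,G,D,l]

Answer: C,F,E,l,G,D,l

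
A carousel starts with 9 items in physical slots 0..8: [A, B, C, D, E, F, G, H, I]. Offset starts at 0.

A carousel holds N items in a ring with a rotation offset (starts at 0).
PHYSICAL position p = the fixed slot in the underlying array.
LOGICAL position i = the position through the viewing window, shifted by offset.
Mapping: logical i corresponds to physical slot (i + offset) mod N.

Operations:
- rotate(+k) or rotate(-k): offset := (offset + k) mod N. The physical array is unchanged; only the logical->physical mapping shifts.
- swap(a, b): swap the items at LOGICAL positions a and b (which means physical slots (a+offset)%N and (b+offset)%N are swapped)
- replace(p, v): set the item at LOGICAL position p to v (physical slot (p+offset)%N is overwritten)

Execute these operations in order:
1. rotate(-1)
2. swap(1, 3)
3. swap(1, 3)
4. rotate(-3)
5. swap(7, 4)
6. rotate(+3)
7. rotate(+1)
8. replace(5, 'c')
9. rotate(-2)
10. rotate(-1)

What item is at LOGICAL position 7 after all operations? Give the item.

Answer: E

Derivation:
After op 1 (rotate(-1)): offset=8, physical=[A,B,C,D,E,F,G,H,I], logical=[I,A,B,C,D,E,F,G,H]
After op 2 (swap(1, 3)): offset=8, physical=[C,B,A,D,E,F,G,H,I], logical=[I,C,B,A,D,E,F,G,H]
After op 3 (swap(1, 3)): offset=8, physical=[A,B,C,D,E,F,G,H,I], logical=[I,A,B,C,D,E,F,G,H]
After op 4 (rotate(-3)): offset=5, physical=[A,B,C,D,E,F,G,H,I], logical=[F,G,H,I,A,B,C,D,E]
After op 5 (swap(7, 4)): offset=5, physical=[D,B,C,A,E,F,G,H,I], logical=[F,G,H,I,D,B,C,A,E]
After op 6 (rotate(+3)): offset=8, physical=[D,B,C,A,E,F,G,H,I], logical=[I,D,B,C,A,E,F,G,H]
After op 7 (rotate(+1)): offset=0, physical=[D,B,C,A,E,F,G,H,I], logical=[D,B,C,A,E,F,G,H,I]
After op 8 (replace(5, 'c')): offset=0, physical=[D,B,C,A,E,c,G,H,I], logical=[D,B,C,A,E,c,G,H,I]
After op 9 (rotate(-2)): offset=7, physical=[D,B,C,A,E,c,G,H,I], logical=[H,I,D,B,C,A,E,c,G]
After op 10 (rotate(-1)): offset=6, physical=[D,B,C,A,E,c,G,H,I], logical=[G,H,I,D,B,C,A,E,c]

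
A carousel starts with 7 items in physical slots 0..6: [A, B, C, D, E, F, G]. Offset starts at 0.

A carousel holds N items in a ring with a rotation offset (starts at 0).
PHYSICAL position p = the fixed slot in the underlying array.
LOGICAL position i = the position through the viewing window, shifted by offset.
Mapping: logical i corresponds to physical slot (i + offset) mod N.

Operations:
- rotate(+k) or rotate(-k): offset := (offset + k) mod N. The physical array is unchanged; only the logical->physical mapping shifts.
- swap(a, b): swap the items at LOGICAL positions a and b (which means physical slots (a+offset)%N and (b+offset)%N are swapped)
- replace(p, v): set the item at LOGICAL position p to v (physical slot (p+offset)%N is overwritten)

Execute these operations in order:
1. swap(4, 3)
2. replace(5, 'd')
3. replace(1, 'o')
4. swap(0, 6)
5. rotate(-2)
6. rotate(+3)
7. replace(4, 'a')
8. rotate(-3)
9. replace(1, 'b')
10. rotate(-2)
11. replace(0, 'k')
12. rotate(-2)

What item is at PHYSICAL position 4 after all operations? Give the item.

After op 1 (swap(4, 3)): offset=0, physical=[A,B,C,E,D,F,G], logical=[A,B,C,E,D,F,G]
After op 2 (replace(5, 'd')): offset=0, physical=[A,B,C,E,D,d,G], logical=[A,B,C,E,D,d,G]
After op 3 (replace(1, 'o')): offset=0, physical=[A,o,C,E,D,d,G], logical=[A,o,C,E,D,d,G]
After op 4 (swap(0, 6)): offset=0, physical=[G,o,C,E,D,d,A], logical=[G,o,C,E,D,d,A]
After op 5 (rotate(-2)): offset=5, physical=[G,o,C,E,D,d,A], logical=[d,A,G,o,C,E,D]
After op 6 (rotate(+3)): offset=1, physical=[G,o,C,E,D,d,A], logical=[o,C,E,D,d,A,G]
After op 7 (replace(4, 'a')): offset=1, physical=[G,o,C,E,D,a,A], logical=[o,C,E,D,a,A,G]
After op 8 (rotate(-3)): offset=5, physical=[G,o,C,E,D,a,A], logical=[a,A,G,o,C,E,D]
After op 9 (replace(1, 'b')): offset=5, physical=[G,o,C,E,D,a,b], logical=[a,b,G,o,C,E,D]
After op 10 (rotate(-2)): offset=3, physical=[G,o,C,E,D,a,b], logical=[E,D,a,b,G,o,C]
After op 11 (replace(0, 'k')): offset=3, physical=[G,o,C,k,D,a,b], logical=[k,D,a,b,G,o,C]
After op 12 (rotate(-2)): offset=1, physical=[G,o,C,k,D,a,b], logical=[o,C,k,D,a,b,G]

Answer: D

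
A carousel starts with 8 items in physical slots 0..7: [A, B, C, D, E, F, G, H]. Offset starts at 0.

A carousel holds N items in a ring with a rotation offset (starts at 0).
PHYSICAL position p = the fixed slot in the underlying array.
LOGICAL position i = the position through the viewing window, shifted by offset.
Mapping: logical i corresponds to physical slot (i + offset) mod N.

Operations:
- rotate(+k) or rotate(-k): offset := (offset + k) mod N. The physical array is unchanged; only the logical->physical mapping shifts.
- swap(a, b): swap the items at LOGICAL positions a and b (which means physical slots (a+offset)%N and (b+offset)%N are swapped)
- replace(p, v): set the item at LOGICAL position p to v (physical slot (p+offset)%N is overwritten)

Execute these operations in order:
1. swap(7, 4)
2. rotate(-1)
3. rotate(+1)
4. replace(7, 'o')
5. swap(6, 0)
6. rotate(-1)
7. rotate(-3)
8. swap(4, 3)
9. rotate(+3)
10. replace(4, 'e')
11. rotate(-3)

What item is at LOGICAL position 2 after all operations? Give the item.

Answer: A

Derivation:
After op 1 (swap(7, 4)): offset=0, physical=[A,B,C,D,H,F,G,E], logical=[A,B,C,D,H,F,G,E]
After op 2 (rotate(-1)): offset=7, physical=[A,B,C,D,H,F,G,E], logical=[E,A,B,C,D,H,F,G]
After op 3 (rotate(+1)): offset=0, physical=[A,B,C,D,H,F,G,E], logical=[A,B,C,D,H,F,G,E]
After op 4 (replace(7, 'o')): offset=0, physical=[A,B,C,D,H,F,G,o], logical=[A,B,C,D,H,F,G,o]
After op 5 (swap(6, 0)): offset=0, physical=[G,B,C,D,H,F,A,o], logical=[G,B,C,D,H,F,A,o]
After op 6 (rotate(-1)): offset=7, physical=[G,B,C,D,H,F,A,o], logical=[o,G,B,C,D,H,F,A]
After op 7 (rotate(-3)): offset=4, physical=[G,B,C,D,H,F,A,o], logical=[H,F,A,o,G,B,C,D]
After op 8 (swap(4, 3)): offset=4, physical=[o,B,C,D,H,F,A,G], logical=[H,F,A,G,o,B,C,D]
After op 9 (rotate(+3)): offset=7, physical=[o,B,C,D,H,F,A,G], logical=[G,o,B,C,D,H,F,A]
After op 10 (replace(4, 'e')): offset=7, physical=[o,B,C,e,H,F,A,G], logical=[G,o,B,C,e,H,F,A]
After op 11 (rotate(-3)): offset=4, physical=[o,B,C,e,H,F,A,G], logical=[H,F,A,G,o,B,C,e]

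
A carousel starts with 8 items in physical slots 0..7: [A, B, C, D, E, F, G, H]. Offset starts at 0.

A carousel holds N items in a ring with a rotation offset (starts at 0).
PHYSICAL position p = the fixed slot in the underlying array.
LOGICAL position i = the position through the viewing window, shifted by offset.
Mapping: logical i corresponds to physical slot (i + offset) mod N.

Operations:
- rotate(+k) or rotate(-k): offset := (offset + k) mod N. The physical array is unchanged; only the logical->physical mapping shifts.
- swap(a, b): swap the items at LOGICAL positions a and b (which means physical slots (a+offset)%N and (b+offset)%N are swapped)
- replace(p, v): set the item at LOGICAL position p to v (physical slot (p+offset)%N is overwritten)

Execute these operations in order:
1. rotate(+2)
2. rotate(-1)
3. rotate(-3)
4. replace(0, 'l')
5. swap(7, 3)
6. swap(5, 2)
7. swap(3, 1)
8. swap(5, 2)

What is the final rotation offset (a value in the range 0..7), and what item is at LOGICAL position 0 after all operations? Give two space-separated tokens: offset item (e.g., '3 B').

Answer: 6 l

Derivation:
After op 1 (rotate(+2)): offset=2, physical=[A,B,C,D,E,F,G,H], logical=[C,D,E,F,G,H,A,B]
After op 2 (rotate(-1)): offset=1, physical=[A,B,C,D,E,F,G,H], logical=[B,C,D,E,F,G,H,A]
After op 3 (rotate(-3)): offset=6, physical=[A,B,C,D,E,F,G,H], logical=[G,H,A,B,C,D,E,F]
After op 4 (replace(0, 'l')): offset=6, physical=[A,B,C,D,E,F,l,H], logical=[l,H,A,B,C,D,E,F]
After op 5 (swap(7, 3)): offset=6, physical=[A,F,C,D,E,B,l,H], logical=[l,H,A,F,C,D,E,B]
After op 6 (swap(5, 2)): offset=6, physical=[D,F,C,A,E,B,l,H], logical=[l,H,D,F,C,A,E,B]
After op 7 (swap(3, 1)): offset=6, physical=[D,H,C,A,E,B,l,F], logical=[l,F,D,H,C,A,E,B]
After op 8 (swap(5, 2)): offset=6, physical=[A,H,C,D,E,B,l,F], logical=[l,F,A,H,C,D,E,B]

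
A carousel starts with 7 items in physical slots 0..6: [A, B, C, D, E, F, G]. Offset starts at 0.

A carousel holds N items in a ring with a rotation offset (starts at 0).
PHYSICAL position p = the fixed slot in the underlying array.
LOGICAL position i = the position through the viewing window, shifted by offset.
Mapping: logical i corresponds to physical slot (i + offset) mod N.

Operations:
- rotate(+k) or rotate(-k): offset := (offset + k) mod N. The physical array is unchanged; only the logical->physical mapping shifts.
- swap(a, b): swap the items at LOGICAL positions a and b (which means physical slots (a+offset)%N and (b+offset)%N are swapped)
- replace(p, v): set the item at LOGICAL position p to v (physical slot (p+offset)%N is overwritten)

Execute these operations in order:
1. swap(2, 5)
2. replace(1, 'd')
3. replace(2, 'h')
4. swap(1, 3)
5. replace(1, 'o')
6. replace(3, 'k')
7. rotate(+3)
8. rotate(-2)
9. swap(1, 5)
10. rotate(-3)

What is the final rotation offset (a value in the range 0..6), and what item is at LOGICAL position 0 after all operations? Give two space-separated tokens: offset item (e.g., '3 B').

Answer: 5 C

Derivation:
After op 1 (swap(2, 5)): offset=0, physical=[A,B,F,D,E,C,G], logical=[A,B,F,D,E,C,G]
After op 2 (replace(1, 'd')): offset=0, physical=[A,d,F,D,E,C,G], logical=[A,d,F,D,E,C,G]
After op 3 (replace(2, 'h')): offset=0, physical=[A,d,h,D,E,C,G], logical=[A,d,h,D,E,C,G]
After op 4 (swap(1, 3)): offset=0, physical=[A,D,h,d,E,C,G], logical=[A,D,h,d,E,C,G]
After op 5 (replace(1, 'o')): offset=0, physical=[A,o,h,d,E,C,G], logical=[A,o,h,d,E,C,G]
After op 6 (replace(3, 'k')): offset=0, physical=[A,o,h,k,E,C,G], logical=[A,o,h,k,E,C,G]
After op 7 (rotate(+3)): offset=3, physical=[A,o,h,k,E,C,G], logical=[k,E,C,G,A,o,h]
After op 8 (rotate(-2)): offset=1, physical=[A,o,h,k,E,C,G], logical=[o,h,k,E,C,G,A]
After op 9 (swap(1, 5)): offset=1, physical=[A,o,G,k,E,C,h], logical=[o,G,k,E,C,h,A]
After op 10 (rotate(-3)): offset=5, physical=[A,o,G,k,E,C,h], logical=[C,h,A,o,G,k,E]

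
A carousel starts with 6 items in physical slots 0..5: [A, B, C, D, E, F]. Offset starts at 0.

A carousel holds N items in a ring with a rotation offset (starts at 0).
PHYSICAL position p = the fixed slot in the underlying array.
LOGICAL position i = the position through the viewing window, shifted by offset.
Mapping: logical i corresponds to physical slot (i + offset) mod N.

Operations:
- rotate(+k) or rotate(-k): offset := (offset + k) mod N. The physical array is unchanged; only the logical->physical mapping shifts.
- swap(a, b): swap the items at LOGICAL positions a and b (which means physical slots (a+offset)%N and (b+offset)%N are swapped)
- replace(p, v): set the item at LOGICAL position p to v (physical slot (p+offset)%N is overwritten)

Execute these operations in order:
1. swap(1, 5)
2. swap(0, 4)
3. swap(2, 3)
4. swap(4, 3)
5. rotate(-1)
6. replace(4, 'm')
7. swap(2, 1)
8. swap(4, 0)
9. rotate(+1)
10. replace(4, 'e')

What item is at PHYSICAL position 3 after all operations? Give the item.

After op 1 (swap(1, 5)): offset=0, physical=[A,F,C,D,E,B], logical=[A,F,C,D,E,B]
After op 2 (swap(0, 4)): offset=0, physical=[E,F,C,D,A,B], logical=[E,F,C,D,A,B]
After op 3 (swap(2, 3)): offset=0, physical=[E,F,D,C,A,B], logical=[E,F,D,C,A,B]
After op 4 (swap(4, 3)): offset=0, physical=[E,F,D,A,C,B], logical=[E,F,D,A,C,B]
After op 5 (rotate(-1)): offset=5, physical=[E,F,D,A,C,B], logical=[B,E,F,D,A,C]
After op 6 (replace(4, 'm')): offset=5, physical=[E,F,D,m,C,B], logical=[B,E,F,D,m,C]
After op 7 (swap(2, 1)): offset=5, physical=[F,E,D,m,C,B], logical=[B,F,E,D,m,C]
After op 8 (swap(4, 0)): offset=5, physical=[F,E,D,B,C,m], logical=[m,F,E,D,B,C]
After op 9 (rotate(+1)): offset=0, physical=[F,E,D,B,C,m], logical=[F,E,D,B,C,m]
After op 10 (replace(4, 'e')): offset=0, physical=[F,E,D,B,e,m], logical=[F,E,D,B,e,m]

Answer: B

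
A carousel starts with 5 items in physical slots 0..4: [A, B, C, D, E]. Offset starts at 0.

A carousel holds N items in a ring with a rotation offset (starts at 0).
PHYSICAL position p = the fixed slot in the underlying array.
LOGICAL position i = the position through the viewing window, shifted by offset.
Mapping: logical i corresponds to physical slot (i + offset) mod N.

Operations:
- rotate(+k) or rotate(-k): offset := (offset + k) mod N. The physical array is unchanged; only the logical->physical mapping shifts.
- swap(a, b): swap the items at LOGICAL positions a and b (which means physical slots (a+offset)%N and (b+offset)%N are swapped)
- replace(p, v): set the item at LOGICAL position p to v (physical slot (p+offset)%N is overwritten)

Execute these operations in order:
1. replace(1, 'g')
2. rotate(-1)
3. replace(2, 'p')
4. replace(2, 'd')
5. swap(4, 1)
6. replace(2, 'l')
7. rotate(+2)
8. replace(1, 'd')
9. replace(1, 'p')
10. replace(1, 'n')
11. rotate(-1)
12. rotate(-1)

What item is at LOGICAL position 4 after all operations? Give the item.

After op 1 (replace(1, 'g')): offset=0, physical=[A,g,C,D,E], logical=[A,g,C,D,E]
After op 2 (rotate(-1)): offset=4, physical=[A,g,C,D,E], logical=[E,A,g,C,D]
After op 3 (replace(2, 'p')): offset=4, physical=[A,p,C,D,E], logical=[E,A,p,C,D]
After op 4 (replace(2, 'd')): offset=4, physical=[A,d,C,D,E], logical=[E,A,d,C,D]
After op 5 (swap(4, 1)): offset=4, physical=[D,d,C,A,E], logical=[E,D,d,C,A]
After op 6 (replace(2, 'l')): offset=4, physical=[D,l,C,A,E], logical=[E,D,l,C,A]
After op 7 (rotate(+2)): offset=1, physical=[D,l,C,A,E], logical=[l,C,A,E,D]
After op 8 (replace(1, 'd')): offset=1, physical=[D,l,d,A,E], logical=[l,d,A,E,D]
After op 9 (replace(1, 'p')): offset=1, physical=[D,l,p,A,E], logical=[l,p,A,E,D]
After op 10 (replace(1, 'n')): offset=1, physical=[D,l,n,A,E], logical=[l,n,A,E,D]
After op 11 (rotate(-1)): offset=0, physical=[D,l,n,A,E], logical=[D,l,n,A,E]
After op 12 (rotate(-1)): offset=4, physical=[D,l,n,A,E], logical=[E,D,l,n,A]

Answer: A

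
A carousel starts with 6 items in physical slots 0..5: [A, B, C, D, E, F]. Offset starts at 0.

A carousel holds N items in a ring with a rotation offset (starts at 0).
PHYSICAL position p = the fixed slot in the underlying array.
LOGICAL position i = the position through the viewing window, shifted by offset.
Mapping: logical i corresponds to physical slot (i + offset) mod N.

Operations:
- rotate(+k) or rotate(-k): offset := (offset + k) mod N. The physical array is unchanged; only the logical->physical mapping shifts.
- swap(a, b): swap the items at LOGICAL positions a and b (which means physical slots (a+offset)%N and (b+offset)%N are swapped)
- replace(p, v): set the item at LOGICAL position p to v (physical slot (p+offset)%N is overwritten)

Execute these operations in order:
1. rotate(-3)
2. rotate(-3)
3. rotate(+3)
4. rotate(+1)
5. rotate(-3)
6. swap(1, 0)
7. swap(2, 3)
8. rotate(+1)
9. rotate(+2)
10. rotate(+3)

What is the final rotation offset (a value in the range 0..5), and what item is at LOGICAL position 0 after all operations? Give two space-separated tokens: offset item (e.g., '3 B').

Answer: 1 C

Derivation:
After op 1 (rotate(-3)): offset=3, physical=[A,B,C,D,E,F], logical=[D,E,F,A,B,C]
After op 2 (rotate(-3)): offset=0, physical=[A,B,C,D,E,F], logical=[A,B,C,D,E,F]
After op 3 (rotate(+3)): offset=3, physical=[A,B,C,D,E,F], logical=[D,E,F,A,B,C]
After op 4 (rotate(+1)): offset=4, physical=[A,B,C,D,E,F], logical=[E,F,A,B,C,D]
After op 5 (rotate(-3)): offset=1, physical=[A,B,C,D,E,F], logical=[B,C,D,E,F,A]
After op 6 (swap(1, 0)): offset=1, physical=[A,C,B,D,E,F], logical=[C,B,D,E,F,A]
After op 7 (swap(2, 3)): offset=1, physical=[A,C,B,E,D,F], logical=[C,B,E,D,F,A]
After op 8 (rotate(+1)): offset=2, physical=[A,C,B,E,D,F], logical=[B,E,D,F,A,C]
After op 9 (rotate(+2)): offset=4, physical=[A,C,B,E,D,F], logical=[D,F,A,C,B,E]
After op 10 (rotate(+3)): offset=1, physical=[A,C,B,E,D,F], logical=[C,B,E,D,F,A]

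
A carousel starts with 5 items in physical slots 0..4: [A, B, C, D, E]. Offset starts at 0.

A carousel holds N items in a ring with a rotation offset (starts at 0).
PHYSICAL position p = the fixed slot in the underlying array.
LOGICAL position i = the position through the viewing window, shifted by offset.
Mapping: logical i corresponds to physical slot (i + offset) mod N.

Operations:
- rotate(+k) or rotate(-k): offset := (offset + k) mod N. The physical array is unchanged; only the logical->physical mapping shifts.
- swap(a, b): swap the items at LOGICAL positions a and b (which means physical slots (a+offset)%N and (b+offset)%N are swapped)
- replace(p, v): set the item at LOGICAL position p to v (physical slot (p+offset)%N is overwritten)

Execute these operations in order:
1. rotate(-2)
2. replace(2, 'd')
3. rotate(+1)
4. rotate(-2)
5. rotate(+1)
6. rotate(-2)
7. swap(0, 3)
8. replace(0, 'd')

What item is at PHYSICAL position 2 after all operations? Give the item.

After op 1 (rotate(-2)): offset=3, physical=[A,B,C,D,E], logical=[D,E,A,B,C]
After op 2 (replace(2, 'd')): offset=3, physical=[d,B,C,D,E], logical=[D,E,d,B,C]
After op 3 (rotate(+1)): offset=4, physical=[d,B,C,D,E], logical=[E,d,B,C,D]
After op 4 (rotate(-2)): offset=2, physical=[d,B,C,D,E], logical=[C,D,E,d,B]
After op 5 (rotate(+1)): offset=3, physical=[d,B,C,D,E], logical=[D,E,d,B,C]
After op 6 (rotate(-2)): offset=1, physical=[d,B,C,D,E], logical=[B,C,D,E,d]
After op 7 (swap(0, 3)): offset=1, physical=[d,E,C,D,B], logical=[E,C,D,B,d]
After op 8 (replace(0, 'd')): offset=1, physical=[d,d,C,D,B], logical=[d,C,D,B,d]

Answer: C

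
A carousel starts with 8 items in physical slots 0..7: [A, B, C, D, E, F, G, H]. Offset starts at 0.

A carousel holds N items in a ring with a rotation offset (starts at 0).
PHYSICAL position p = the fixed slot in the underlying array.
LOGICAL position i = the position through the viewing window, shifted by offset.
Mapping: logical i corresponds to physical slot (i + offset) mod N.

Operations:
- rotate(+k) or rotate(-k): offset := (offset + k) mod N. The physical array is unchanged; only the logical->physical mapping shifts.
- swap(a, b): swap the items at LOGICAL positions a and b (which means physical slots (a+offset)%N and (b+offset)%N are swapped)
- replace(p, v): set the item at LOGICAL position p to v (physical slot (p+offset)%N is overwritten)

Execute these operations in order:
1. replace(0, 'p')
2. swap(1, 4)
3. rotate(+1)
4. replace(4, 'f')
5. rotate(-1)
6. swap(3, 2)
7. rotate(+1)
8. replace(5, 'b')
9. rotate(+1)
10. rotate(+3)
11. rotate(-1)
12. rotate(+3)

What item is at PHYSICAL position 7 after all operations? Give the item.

After op 1 (replace(0, 'p')): offset=0, physical=[p,B,C,D,E,F,G,H], logical=[p,B,C,D,E,F,G,H]
After op 2 (swap(1, 4)): offset=0, physical=[p,E,C,D,B,F,G,H], logical=[p,E,C,D,B,F,G,H]
After op 3 (rotate(+1)): offset=1, physical=[p,E,C,D,B,F,G,H], logical=[E,C,D,B,F,G,H,p]
After op 4 (replace(4, 'f')): offset=1, physical=[p,E,C,D,B,f,G,H], logical=[E,C,D,B,f,G,H,p]
After op 5 (rotate(-1)): offset=0, physical=[p,E,C,D,B,f,G,H], logical=[p,E,C,D,B,f,G,H]
After op 6 (swap(3, 2)): offset=0, physical=[p,E,D,C,B,f,G,H], logical=[p,E,D,C,B,f,G,H]
After op 7 (rotate(+1)): offset=1, physical=[p,E,D,C,B,f,G,H], logical=[E,D,C,B,f,G,H,p]
After op 8 (replace(5, 'b')): offset=1, physical=[p,E,D,C,B,f,b,H], logical=[E,D,C,B,f,b,H,p]
After op 9 (rotate(+1)): offset=2, physical=[p,E,D,C,B,f,b,H], logical=[D,C,B,f,b,H,p,E]
After op 10 (rotate(+3)): offset=5, physical=[p,E,D,C,B,f,b,H], logical=[f,b,H,p,E,D,C,B]
After op 11 (rotate(-1)): offset=4, physical=[p,E,D,C,B,f,b,H], logical=[B,f,b,H,p,E,D,C]
After op 12 (rotate(+3)): offset=7, physical=[p,E,D,C,B,f,b,H], logical=[H,p,E,D,C,B,f,b]

Answer: H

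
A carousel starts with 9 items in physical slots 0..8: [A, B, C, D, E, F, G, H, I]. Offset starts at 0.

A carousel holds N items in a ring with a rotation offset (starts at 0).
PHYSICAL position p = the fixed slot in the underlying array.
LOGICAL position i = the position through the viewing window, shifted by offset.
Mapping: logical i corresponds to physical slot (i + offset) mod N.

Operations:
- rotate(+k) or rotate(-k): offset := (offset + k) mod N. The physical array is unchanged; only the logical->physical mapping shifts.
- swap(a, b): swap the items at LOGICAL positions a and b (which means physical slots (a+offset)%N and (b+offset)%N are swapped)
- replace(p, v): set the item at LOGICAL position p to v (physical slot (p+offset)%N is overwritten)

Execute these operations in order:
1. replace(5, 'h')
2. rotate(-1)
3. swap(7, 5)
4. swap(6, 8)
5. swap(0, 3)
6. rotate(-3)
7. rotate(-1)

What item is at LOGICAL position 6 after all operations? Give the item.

Answer: B

Derivation:
After op 1 (replace(5, 'h')): offset=0, physical=[A,B,C,D,E,h,G,H,I], logical=[A,B,C,D,E,h,G,H,I]
After op 2 (rotate(-1)): offset=8, physical=[A,B,C,D,E,h,G,H,I], logical=[I,A,B,C,D,E,h,G,H]
After op 3 (swap(7, 5)): offset=8, physical=[A,B,C,D,G,h,E,H,I], logical=[I,A,B,C,D,G,h,E,H]
After op 4 (swap(6, 8)): offset=8, physical=[A,B,C,D,G,H,E,h,I], logical=[I,A,B,C,D,G,H,E,h]
After op 5 (swap(0, 3)): offset=8, physical=[A,B,I,D,G,H,E,h,C], logical=[C,A,B,I,D,G,H,E,h]
After op 6 (rotate(-3)): offset=5, physical=[A,B,I,D,G,H,E,h,C], logical=[H,E,h,C,A,B,I,D,G]
After op 7 (rotate(-1)): offset=4, physical=[A,B,I,D,G,H,E,h,C], logical=[G,H,E,h,C,A,B,I,D]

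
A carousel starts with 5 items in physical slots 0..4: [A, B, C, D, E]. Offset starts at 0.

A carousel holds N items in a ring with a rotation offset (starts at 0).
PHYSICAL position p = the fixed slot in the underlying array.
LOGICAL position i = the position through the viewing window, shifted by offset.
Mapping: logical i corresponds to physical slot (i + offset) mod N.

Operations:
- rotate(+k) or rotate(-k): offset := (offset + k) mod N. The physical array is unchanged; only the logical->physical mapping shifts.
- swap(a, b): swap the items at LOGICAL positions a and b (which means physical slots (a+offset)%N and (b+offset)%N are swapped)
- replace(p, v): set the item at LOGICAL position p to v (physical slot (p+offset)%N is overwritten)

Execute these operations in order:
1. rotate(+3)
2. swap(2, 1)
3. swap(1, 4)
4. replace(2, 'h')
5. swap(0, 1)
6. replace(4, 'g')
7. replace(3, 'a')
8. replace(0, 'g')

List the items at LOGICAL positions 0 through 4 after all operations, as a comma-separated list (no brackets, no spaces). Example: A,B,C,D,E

After op 1 (rotate(+3)): offset=3, physical=[A,B,C,D,E], logical=[D,E,A,B,C]
After op 2 (swap(2, 1)): offset=3, physical=[E,B,C,D,A], logical=[D,A,E,B,C]
After op 3 (swap(1, 4)): offset=3, physical=[E,B,A,D,C], logical=[D,C,E,B,A]
After op 4 (replace(2, 'h')): offset=3, physical=[h,B,A,D,C], logical=[D,C,h,B,A]
After op 5 (swap(0, 1)): offset=3, physical=[h,B,A,C,D], logical=[C,D,h,B,A]
After op 6 (replace(4, 'g')): offset=3, physical=[h,B,g,C,D], logical=[C,D,h,B,g]
After op 7 (replace(3, 'a')): offset=3, physical=[h,a,g,C,D], logical=[C,D,h,a,g]
After op 8 (replace(0, 'g')): offset=3, physical=[h,a,g,g,D], logical=[g,D,h,a,g]

Answer: g,D,h,a,g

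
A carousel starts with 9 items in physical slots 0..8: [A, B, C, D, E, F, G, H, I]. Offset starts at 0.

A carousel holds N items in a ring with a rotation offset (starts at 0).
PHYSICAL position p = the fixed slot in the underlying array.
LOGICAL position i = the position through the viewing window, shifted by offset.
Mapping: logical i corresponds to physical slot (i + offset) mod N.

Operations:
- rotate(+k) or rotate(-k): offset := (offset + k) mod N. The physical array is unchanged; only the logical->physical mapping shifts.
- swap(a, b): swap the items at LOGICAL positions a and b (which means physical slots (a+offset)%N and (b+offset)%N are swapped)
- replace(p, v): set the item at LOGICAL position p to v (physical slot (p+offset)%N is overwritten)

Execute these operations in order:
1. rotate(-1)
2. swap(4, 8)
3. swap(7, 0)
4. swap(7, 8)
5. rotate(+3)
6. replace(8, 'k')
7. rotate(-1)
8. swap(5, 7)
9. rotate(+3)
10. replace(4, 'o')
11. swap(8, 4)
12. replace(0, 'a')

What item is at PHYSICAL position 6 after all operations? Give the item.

After op 1 (rotate(-1)): offset=8, physical=[A,B,C,D,E,F,G,H,I], logical=[I,A,B,C,D,E,F,G,H]
After op 2 (swap(4, 8)): offset=8, physical=[A,B,C,H,E,F,G,D,I], logical=[I,A,B,C,H,E,F,G,D]
After op 3 (swap(7, 0)): offset=8, physical=[A,B,C,H,E,F,I,D,G], logical=[G,A,B,C,H,E,F,I,D]
After op 4 (swap(7, 8)): offset=8, physical=[A,B,C,H,E,F,D,I,G], logical=[G,A,B,C,H,E,F,D,I]
After op 5 (rotate(+3)): offset=2, physical=[A,B,C,H,E,F,D,I,G], logical=[C,H,E,F,D,I,G,A,B]
After op 6 (replace(8, 'k')): offset=2, physical=[A,k,C,H,E,F,D,I,G], logical=[C,H,E,F,D,I,G,A,k]
After op 7 (rotate(-1)): offset=1, physical=[A,k,C,H,E,F,D,I,G], logical=[k,C,H,E,F,D,I,G,A]
After op 8 (swap(5, 7)): offset=1, physical=[A,k,C,H,E,F,G,I,D], logical=[k,C,H,E,F,G,I,D,A]
After op 9 (rotate(+3)): offset=4, physical=[A,k,C,H,E,F,G,I,D], logical=[E,F,G,I,D,A,k,C,H]
After op 10 (replace(4, 'o')): offset=4, physical=[A,k,C,H,E,F,G,I,o], logical=[E,F,G,I,o,A,k,C,H]
After op 11 (swap(8, 4)): offset=4, physical=[A,k,C,o,E,F,G,I,H], logical=[E,F,G,I,H,A,k,C,o]
After op 12 (replace(0, 'a')): offset=4, physical=[A,k,C,o,a,F,G,I,H], logical=[a,F,G,I,H,A,k,C,o]

Answer: G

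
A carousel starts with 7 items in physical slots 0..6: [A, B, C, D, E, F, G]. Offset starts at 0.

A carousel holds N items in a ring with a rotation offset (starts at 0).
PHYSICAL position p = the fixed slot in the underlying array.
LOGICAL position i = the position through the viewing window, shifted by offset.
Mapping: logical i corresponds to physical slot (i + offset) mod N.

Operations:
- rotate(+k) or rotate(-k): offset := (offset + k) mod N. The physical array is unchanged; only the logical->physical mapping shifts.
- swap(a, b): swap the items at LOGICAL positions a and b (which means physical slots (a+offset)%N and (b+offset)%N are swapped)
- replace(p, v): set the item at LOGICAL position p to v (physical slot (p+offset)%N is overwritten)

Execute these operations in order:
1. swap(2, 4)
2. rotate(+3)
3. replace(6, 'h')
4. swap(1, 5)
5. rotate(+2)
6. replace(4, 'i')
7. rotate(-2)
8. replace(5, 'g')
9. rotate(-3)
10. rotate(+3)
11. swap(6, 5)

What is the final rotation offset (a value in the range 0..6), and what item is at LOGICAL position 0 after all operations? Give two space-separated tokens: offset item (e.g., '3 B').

After op 1 (swap(2, 4)): offset=0, physical=[A,B,E,D,C,F,G], logical=[A,B,E,D,C,F,G]
After op 2 (rotate(+3)): offset=3, physical=[A,B,E,D,C,F,G], logical=[D,C,F,G,A,B,E]
After op 3 (replace(6, 'h')): offset=3, physical=[A,B,h,D,C,F,G], logical=[D,C,F,G,A,B,h]
After op 4 (swap(1, 5)): offset=3, physical=[A,C,h,D,B,F,G], logical=[D,B,F,G,A,C,h]
After op 5 (rotate(+2)): offset=5, physical=[A,C,h,D,B,F,G], logical=[F,G,A,C,h,D,B]
After op 6 (replace(4, 'i')): offset=5, physical=[A,C,i,D,B,F,G], logical=[F,G,A,C,i,D,B]
After op 7 (rotate(-2)): offset=3, physical=[A,C,i,D,B,F,G], logical=[D,B,F,G,A,C,i]
After op 8 (replace(5, 'g')): offset=3, physical=[A,g,i,D,B,F,G], logical=[D,B,F,G,A,g,i]
After op 9 (rotate(-3)): offset=0, physical=[A,g,i,D,B,F,G], logical=[A,g,i,D,B,F,G]
After op 10 (rotate(+3)): offset=3, physical=[A,g,i,D,B,F,G], logical=[D,B,F,G,A,g,i]
After op 11 (swap(6, 5)): offset=3, physical=[A,i,g,D,B,F,G], logical=[D,B,F,G,A,i,g]

Answer: 3 D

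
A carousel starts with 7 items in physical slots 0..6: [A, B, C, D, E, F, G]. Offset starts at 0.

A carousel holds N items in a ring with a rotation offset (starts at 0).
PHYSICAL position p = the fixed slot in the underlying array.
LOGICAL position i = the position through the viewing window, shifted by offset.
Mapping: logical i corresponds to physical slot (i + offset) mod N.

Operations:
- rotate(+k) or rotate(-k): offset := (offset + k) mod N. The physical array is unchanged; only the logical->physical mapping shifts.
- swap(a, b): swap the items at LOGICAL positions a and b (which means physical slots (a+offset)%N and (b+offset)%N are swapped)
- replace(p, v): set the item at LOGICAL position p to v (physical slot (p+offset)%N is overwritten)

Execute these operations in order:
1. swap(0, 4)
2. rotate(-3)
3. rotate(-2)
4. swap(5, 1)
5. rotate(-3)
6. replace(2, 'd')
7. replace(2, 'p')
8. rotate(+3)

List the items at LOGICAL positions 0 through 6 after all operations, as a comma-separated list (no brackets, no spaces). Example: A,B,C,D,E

After op 1 (swap(0, 4)): offset=0, physical=[E,B,C,D,A,F,G], logical=[E,B,C,D,A,F,G]
After op 2 (rotate(-3)): offset=4, physical=[E,B,C,D,A,F,G], logical=[A,F,G,E,B,C,D]
After op 3 (rotate(-2)): offset=2, physical=[E,B,C,D,A,F,G], logical=[C,D,A,F,G,E,B]
After op 4 (swap(5, 1)): offset=2, physical=[D,B,C,E,A,F,G], logical=[C,E,A,F,G,D,B]
After op 5 (rotate(-3)): offset=6, physical=[D,B,C,E,A,F,G], logical=[G,D,B,C,E,A,F]
After op 6 (replace(2, 'd')): offset=6, physical=[D,d,C,E,A,F,G], logical=[G,D,d,C,E,A,F]
After op 7 (replace(2, 'p')): offset=6, physical=[D,p,C,E,A,F,G], logical=[G,D,p,C,E,A,F]
After op 8 (rotate(+3)): offset=2, physical=[D,p,C,E,A,F,G], logical=[C,E,A,F,G,D,p]

Answer: C,E,A,F,G,D,p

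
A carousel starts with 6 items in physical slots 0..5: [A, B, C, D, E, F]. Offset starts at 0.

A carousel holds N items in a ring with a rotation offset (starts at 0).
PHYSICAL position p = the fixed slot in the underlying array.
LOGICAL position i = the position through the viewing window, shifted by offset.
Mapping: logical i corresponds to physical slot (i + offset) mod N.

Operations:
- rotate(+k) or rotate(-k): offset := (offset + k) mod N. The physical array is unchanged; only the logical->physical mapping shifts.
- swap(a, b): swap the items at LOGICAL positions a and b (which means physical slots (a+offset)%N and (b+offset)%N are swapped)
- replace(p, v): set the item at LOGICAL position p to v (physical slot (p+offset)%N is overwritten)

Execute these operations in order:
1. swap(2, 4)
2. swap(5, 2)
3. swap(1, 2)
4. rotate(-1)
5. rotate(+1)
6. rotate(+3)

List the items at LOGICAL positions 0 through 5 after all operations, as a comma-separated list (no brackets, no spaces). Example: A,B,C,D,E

Answer: D,C,E,A,F,B

Derivation:
After op 1 (swap(2, 4)): offset=0, physical=[A,B,E,D,C,F], logical=[A,B,E,D,C,F]
After op 2 (swap(5, 2)): offset=0, physical=[A,B,F,D,C,E], logical=[A,B,F,D,C,E]
After op 3 (swap(1, 2)): offset=0, physical=[A,F,B,D,C,E], logical=[A,F,B,D,C,E]
After op 4 (rotate(-1)): offset=5, physical=[A,F,B,D,C,E], logical=[E,A,F,B,D,C]
After op 5 (rotate(+1)): offset=0, physical=[A,F,B,D,C,E], logical=[A,F,B,D,C,E]
After op 6 (rotate(+3)): offset=3, physical=[A,F,B,D,C,E], logical=[D,C,E,A,F,B]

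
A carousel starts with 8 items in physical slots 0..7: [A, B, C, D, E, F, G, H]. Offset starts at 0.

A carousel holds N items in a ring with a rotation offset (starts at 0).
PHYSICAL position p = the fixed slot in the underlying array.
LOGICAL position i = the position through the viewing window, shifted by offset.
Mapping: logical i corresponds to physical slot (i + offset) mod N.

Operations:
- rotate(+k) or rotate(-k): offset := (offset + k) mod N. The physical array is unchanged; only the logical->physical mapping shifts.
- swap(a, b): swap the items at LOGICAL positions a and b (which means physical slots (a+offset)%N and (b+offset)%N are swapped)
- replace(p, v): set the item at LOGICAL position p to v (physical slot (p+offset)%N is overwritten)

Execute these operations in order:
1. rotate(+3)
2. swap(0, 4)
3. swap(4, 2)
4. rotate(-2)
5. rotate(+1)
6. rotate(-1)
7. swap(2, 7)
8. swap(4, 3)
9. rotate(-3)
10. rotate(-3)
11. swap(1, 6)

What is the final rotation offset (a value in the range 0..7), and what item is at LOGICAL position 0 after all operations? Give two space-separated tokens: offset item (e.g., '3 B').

After op 1 (rotate(+3)): offset=3, physical=[A,B,C,D,E,F,G,H], logical=[D,E,F,G,H,A,B,C]
After op 2 (swap(0, 4)): offset=3, physical=[A,B,C,H,E,F,G,D], logical=[H,E,F,G,D,A,B,C]
After op 3 (swap(4, 2)): offset=3, physical=[A,B,C,H,E,D,G,F], logical=[H,E,D,G,F,A,B,C]
After op 4 (rotate(-2)): offset=1, physical=[A,B,C,H,E,D,G,F], logical=[B,C,H,E,D,G,F,A]
After op 5 (rotate(+1)): offset=2, physical=[A,B,C,H,E,D,G,F], logical=[C,H,E,D,G,F,A,B]
After op 6 (rotate(-1)): offset=1, physical=[A,B,C,H,E,D,G,F], logical=[B,C,H,E,D,G,F,A]
After op 7 (swap(2, 7)): offset=1, physical=[H,B,C,A,E,D,G,F], logical=[B,C,A,E,D,G,F,H]
After op 8 (swap(4, 3)): offset=1, physical=[H,B,C,A,D,E,G,F], logical=[B,C,A,D,E,G,F,H]
After op 9 (rotate(-3)): offset=6, physical=[H,B,C,A,D,E,G,F], logical=[G,F,H,B,C,A,D,E]
After op 10 (rotate(-3)): offset=3, physical=[H,B,C,A,D,E,G,F], logical=[A,D,E,G,F,H,B,C]
After op 11 (swap(1, 6)): offset=3, physical=[H,D,C,A,B,E,G,F], logical=[A,B,E,G,F,H,D,C]

Answer: 3 A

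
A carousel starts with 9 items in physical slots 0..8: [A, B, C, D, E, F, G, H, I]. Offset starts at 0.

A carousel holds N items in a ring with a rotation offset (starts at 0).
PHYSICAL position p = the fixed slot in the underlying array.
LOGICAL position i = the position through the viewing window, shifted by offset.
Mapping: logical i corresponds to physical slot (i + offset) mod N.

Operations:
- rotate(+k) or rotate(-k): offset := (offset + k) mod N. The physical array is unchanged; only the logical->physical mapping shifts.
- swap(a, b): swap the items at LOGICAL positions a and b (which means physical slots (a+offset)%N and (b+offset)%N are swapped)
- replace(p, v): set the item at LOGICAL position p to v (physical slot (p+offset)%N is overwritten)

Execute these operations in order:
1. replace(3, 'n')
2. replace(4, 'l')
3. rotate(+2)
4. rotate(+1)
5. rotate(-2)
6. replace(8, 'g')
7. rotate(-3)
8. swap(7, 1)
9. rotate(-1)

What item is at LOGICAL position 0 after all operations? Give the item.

After op 1 (replace(3, 'n')): offset=0, physical=[A,B,C,n,E,F,G,H,I], logical=[A,B,C,n,E,F,G,H,I]
After op 2 (replace(4, 'l')): offset=0, physical=[A,B,C,n,l,F,G,H,I], logical=[A,B,C,n,l,F,G,H,I]
After op 3 (rotate(+2)): offset=2, physical=[A,B,C,n,l,F,G,H,I], logical=[C,n,l,F,G,H,I,A,B]
After op 4 (rotate(+1)): offset=3, physical=[A,B,C,n,l,F,G,H,I], logical=[n,l,F,G,H,I,A,B,C]
After op 5 (rotate(-2)): offset=1, physical=[A,B,C,n,l,F,G,H,I], logical=[B,C,n,l,F,G,H,I,A]
After op 6 (replace(8, 'g')): offset=1, physical=[g,B,C,n,l,F,G,H,I], logical=[B,C,n,l,F,G,H,I,g]
After op 7 (rotate(-3)): offset=7, physical=[g,B,C,n,l,F,G,H,I], logical=[H,I,g,B,C,n,l,F,G]
After op 8 (swap(7, 1)): offset=7, physical=[g,B,C,n,l,I,G,H,F], logical=[H,F,g,B,C,n,l,I,G]
After op 9 (rotate(-1)): offset=6, physical=[g,B,C,n,l,I,G,H,F], logical=[G,H,F,g,B,C,n,l,I]

Answer: G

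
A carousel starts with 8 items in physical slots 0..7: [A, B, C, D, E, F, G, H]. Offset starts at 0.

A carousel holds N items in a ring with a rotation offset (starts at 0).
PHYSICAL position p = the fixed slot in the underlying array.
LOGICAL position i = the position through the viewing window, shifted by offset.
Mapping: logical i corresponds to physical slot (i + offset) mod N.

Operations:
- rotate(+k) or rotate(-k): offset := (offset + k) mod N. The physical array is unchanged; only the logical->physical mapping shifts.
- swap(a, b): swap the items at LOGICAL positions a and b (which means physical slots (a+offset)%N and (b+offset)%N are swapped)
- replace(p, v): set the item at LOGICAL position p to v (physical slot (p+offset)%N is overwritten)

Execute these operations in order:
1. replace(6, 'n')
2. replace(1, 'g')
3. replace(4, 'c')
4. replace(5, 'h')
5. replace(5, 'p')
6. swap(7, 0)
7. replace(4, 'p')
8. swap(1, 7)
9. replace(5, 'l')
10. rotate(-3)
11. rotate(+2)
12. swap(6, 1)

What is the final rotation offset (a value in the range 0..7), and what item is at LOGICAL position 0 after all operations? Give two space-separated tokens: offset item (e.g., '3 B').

After op 1 (replace(6, 'n')): offset=0, physical=[A,B,C,D,E,F,n,H], logical=[A,B,C,D,E,F,n,H]
After op 2 (replace(1, 'g')): offset=0, physical=[A,g,C,D,E,F,n,H], logical=[A,g,C,D,E,F,n,H]
After op 3 (replace(4, 'c')): offset=0, physical=[A,g,C,D,c,F,n,H], logical=[A,g,C,D,c,F,n,H]
After op 4 (replace(5, 'h')): offset=0, physical=[A,g,C,D,c,h,n,H], logical=[A,g,C,D,c,h,n,H]
After op 5 (replace(5, 'p')): offset=0, physical=[A,g,C,D,c,p,n,H], logical=[A,g,C,D,c,p,n,H]
After op 6 (swap(7, 0)): offset=0, physical=[H,g,C,D,c,p,n,A], logical=[H,g,C,D,c,p,n,A]
After op 7 (replace(4, 'p')): offset=0, physical=[H,g,C,D,p,p,n,A], logical=[H,g,C,D,p,p,n,A]
After op 8 (swap(1, 7)): offset=0, physical=[H,A,C,D,p,p,n,g], logical=[H,A,C,D,p,p,n,g]
After op 9 (replace(5, 'l')): offset=0, physical=[H,A,C,D,p,l,n,g], logical=[H,A,C,D,p,l,n,g]
After op 10 (rotate(-3)): offset=5, physical=[H,A,C,D,p,l,n,g], logical=[l,n,g,H,A,C,D,p]
After op 11 (rotate(+2)): offset=7, physical=[H,A,C,D,p,l,n,g], logical=[g,H,A,C,D,p,l,n]
After op 12 (swap(6, 1)): offset=7, physical=[l,A,C,D,p,H,n,g], logical=[g,l,A,C,D,p,H,n]

Answer: 7 g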